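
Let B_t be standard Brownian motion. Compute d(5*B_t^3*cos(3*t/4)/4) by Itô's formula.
d(5*B_t^3*cos(3*t/4)/4) = (15*B_t*(-B_t^2*sin(3*t/4) + 4*cos(3*t/4))/16) dt + (15*B_t^2*cos(3*t/4)/4) dB_t

Itô's formula for f(t, x): d f(t, B_t) = (f_t + (1/2) f_xx) dt + f_x dB_t. Compute partials of f(t, x) = 5*x^3*cos(3*t/4)/4:
  f_t(t,x)  = -15*x^3*sin(3*t/4)/16
  f_x(t,x)  = 15*x^2*cos(3*t/4)/4
  f_xx(t,x) = 15*x*cos(3*t/4)/2
Assemble drift = f_t + (1/2) f_xx = 15*x*(-x^2*sin(3*t/4) + 4*cos(3*t/4))/16 and diffusion = f_x = 15*x^2*cos(3*t/4)/4. Substituting x = B_t:
  d(5*B_t^3*cos(3*t/4)/4) = (15*B_t*(-B_t^2*sin(3*t/4) + 4*cos(3*t/4))/16) dt + (15*B_t^2*cos(3*t/4)/4) dB_t.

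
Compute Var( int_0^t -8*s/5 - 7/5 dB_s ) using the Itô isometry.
Var = t*(64*t^2 + 168*t + 147)/75

The Itô integral of a deterministic integrand f(s) has mean 0 because each increment f(s) * (B_{s+ds} - B_s) has mean 0. By the Itô isometry:
  Var( int_0^t f(s) dB_s ) = E[ (int_0^t f(s) dB_s)^2 ] = int_0^t f(s)^2 ds.
Here f(s) = -8*s/5 - 7/5, so f(s)^2 = (8*s + 7)^2/25. Integrate:
  int_0^t ((8*s + 7)^2/25) ds = t*(64*t^2 + 168*t + 147)/75.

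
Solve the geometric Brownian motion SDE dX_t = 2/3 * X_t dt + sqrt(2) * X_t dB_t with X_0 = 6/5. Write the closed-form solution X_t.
X_t = 6/5 * exp((-1/3) * t + (sqrt(2)) * B_t)

For GBM dX = mu X dt + sigma X dB with X_0 = x_0, apply Itô to Y = log X: dY = (mu - sigma^2/2) dt + sigma dB, so Y_t = log(x_0) + (mu - sigma^2/2) t + sigma B_t and hence X_t = x_0 * exp((mu - sigma^2/2) t + sigma B_t).
With mu = 2/3, sigma = sqrt(2), x_0 = 6/5, this gives:
  X_t = 6/5 * exp((-1/3) * t + (sqrt(2)) * B_t).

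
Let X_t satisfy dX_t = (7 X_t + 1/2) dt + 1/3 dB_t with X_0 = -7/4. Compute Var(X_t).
Var(X_t) = exp(14*t)/126 - 1/126

The variance V(t) = Var(X_t) satisfies V'(t) = 2 a V(t) + c^2 with V(0) = 0 (drift coefficient is linear in X, diffusion is constant). With a = 7, c = 1/3, the solution is
  V(t) = (c^2 / (2 a)) * (exp(2 a t) - 1)
       = ((1/3)^2 / (2*7)) * (exp(14 t) - 1)
       = exp(14*t)/126 - 1/126.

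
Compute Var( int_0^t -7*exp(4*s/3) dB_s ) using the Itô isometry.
Var = 147*exp(8*t/3)/8 - 147/8

The Itô integral of a deterministic integrand f(s) has mean 0 because each increment f(s) * (B_{s+ds} - B_s) has mean 0. By the Itô isometry:
  Var( int_0^t f(s) dB_s ) = E[ (int_0^t f(s) dB_s)^2 ] = int_0^t f(s)^2 ds.
Here f(s) = -7*exp(4*s/3), so f(s)^2 = 49*exp(8*s/3). Integrate:
  int_0^t (49*exp(8*s/3)) ds = 147*exp(8*t/3)/8 - 147/8.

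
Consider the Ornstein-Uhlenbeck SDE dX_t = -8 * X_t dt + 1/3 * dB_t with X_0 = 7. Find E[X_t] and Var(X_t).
E[X_t] = 7*exp(-8*t); Var(X_t) = 1/144 - exp(-16*t)/144

The OU SDE dX = -theta X dt + sigma dB admits the integrating factor exp(theta t): d(exp(theta t) X_t) = sigma exp(theta t) dB_t. Integrating from 0 to t:
  X_t = x_0 * exp(-theta t) + sigma * int_0^t exp(-theta (t-s)) dB_s.
The Itô integral has mean 0 and (by the Itô isometry) variance sigma^2 * int_0^t exp(-2 theta (t - s)) ds = sigma^2 * (1 - exp(-2 theta t)) / (2 theta).
With theta = 8, sigma = 1/3, x_0 = 7:
  E[X_t] = 7 * exp(-8 t) = 7*exp(-8*t)
  Var(X_t) = (1/3)^2 * (1 - exp(-2*8 t)) / (2 * 8) = 1/144 - exp(-16*t)/144.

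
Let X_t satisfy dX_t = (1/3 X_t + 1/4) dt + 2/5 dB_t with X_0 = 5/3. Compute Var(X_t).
Var(X_t) = 6*exp(2*t/3)/25 - 6/25

The variance V(t) = Var(X_t) satisfies V'(t) = 2 a V(t) + c^2 with V(0) = 0 (drift coefficient is linear in X, diffusion is constant). With a = 1/3, c = 2/5, the solution is
  V(t) = (c^2 / (2 a)) * (exp(2 a t) - 1)
       = ((2/5)^2 / (2*(1/3))) * (exp((2/3) t) - 1)
       = 6*exp(2*t/3)/25 - 6/25.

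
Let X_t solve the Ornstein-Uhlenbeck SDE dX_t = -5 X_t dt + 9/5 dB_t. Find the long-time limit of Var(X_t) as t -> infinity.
lim Var(X_t) = 81/250

The OU SDE dX = -theta X dt + sigma dB admits the integrating factor exp(theta t): d(exp(theta t) X_t) = sigma exp(theta t) dB_t. Integrating from 0 to t gives X_t = x_0 * exp(-theta t) + sigma * int_0^t exp(-theta (t-s)) dB_s for any initial x_0. The Itô integral has variance (by the Itô isometry) sigma^2 * int_0^t exp(-2 theta (t - s)) ds = sigma^2 * (1 - exp(-2 theta t)) / (2 theta), independent of x_0.
With theta = 5, sigma = 9/5:
  Var(X_t) = (9/5)^2 * (1 - exp(-2*5 t)) / (2 * 5) = 81/250 - 81*exp(-10*t)/250.
As t -> infinity, exp(-2*5 t) -> 0, so the stationary variance is sigma^2 / (2 theta) = 81/250.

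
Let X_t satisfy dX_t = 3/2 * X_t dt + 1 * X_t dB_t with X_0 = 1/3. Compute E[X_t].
E[X_t] = exp(3*t/2)/3

For GBM dX = mu X dt + sigma X dB with X_0 = x_0, apply Itô to Y = log X: dY = (mu - sigma^2/2) dt + sigma dB, so Y_t = log(x_0) + (mu - sigma^2/2) t + sigma B_t and hence X_t = x_0 * exp((mu - sigma^2/2) t + sigma B_t).
With mu = 3/2, sigma = 1, x_0 = 1/3, this gives:
  X_t = 1/3 * exp((1) * t + (1) * B_t).
Since sigma*B_t ~ Normal(0, sigma^2 t), E[exp(sigma*B_t)] = exp(sigma^2 t / 2); so E[X_t] = x_0 * exp((mu - sigma^2/2) t) * exp(sigma^2 t / 2) = x_0 * exp(mu t) = exp(3*t/2)/3.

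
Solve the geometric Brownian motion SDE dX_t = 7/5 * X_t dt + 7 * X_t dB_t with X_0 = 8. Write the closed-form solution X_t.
X_t = 8 * exp((-231/10) * t + (7) * B_t)

For GBM dX = mu X dt + sigma X dB with X_0 = x_0, apply Itô to Y = log X: dY = (mu - sigma^2/2) dt + sigma dB, so Y_t = log(x_0) + (mu - sigma^2/2) t + sigma B_t and hence X_t = x_0 * exp((mu - sigma^2/2) t + sigma B_t).
With mu = 7/5, sigma = 7, x_0 = 8, this gives:
  X_t = 8 * exp((-231/10) * t + (7) * B_t).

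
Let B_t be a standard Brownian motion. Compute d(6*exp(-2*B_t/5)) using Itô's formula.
d(6*exp(-2*B_t/5)) = (12*exp(-2*B_t/5)/25) dt + (-12*exp(-2*B_t/5)/5) dB_t

Itô's formula for f(B_t) gives d f(B_t) = f'(B_t) dB_t + (1/2) f''(B_t) dt. Compute derivatives of f(x) = 6*exp(-2*x/5):
  f'(x)  = -12*exp(-2*x/5)/5
  f''(x) = 24*exp(-2*x/5)/25
Substitute x = B_t and multiply the f'' term by 1/2:
  drift     = (1/2) * (24*exp(-2*x/5)/25) evaluated at B_t = 12*exp(-2*B_t/5)/25
  diffusion = (-12*exp(-2*x/5)/5) evaluated at B_t = -12*exp(-2*B_t/5)/5
Therefore d(6*exp(-2*B_t/5)) = (12*exp(-2*B_t/5)/25) dt + (-12*exp(-2*B_t/5)/5) dB_t.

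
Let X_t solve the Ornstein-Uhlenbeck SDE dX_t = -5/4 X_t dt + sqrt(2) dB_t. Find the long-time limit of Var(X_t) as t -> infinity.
lim Var(X_t) = 4/5

The OU SDE dX = -theta X dt + sigma dB admits the integrating factor exp(theta t): d(exp(theta t) X_t) = sigma exp(theta t) dB_t. Integrating from 0 to t gives X_t = x_0 * exp(-theta t) + sigma * int_0^t exp(-theta (t-s)) dB_s for any initial x_0. The Itô integral has variance (by the Itô isometry) sigma^2 * int_0^t exp(-2 theta (t - s)) ds = sigma^2 * (1 - exp(-2 theta t)) / (2 theta), independent of x_0.
With theta = 5/4, sigma = sqrt(2):
  Var(X_t) = (sqrt(2))^2 * (1 - exp(-2*5/4 t)) / (2 * 5/4) = 4/5 - 4*exp(-5*t/2)/5.
As t -> infinity, exp(-2*5/4 t) -> 0, so the stationary variance is sigma^2 / (2 theta) = 4/5.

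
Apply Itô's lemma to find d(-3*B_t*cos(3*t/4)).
d(-3*B_t*cos(3*t/4)) = (9*B_t*sin(3*t/4)/4) dt + (-3*cos(3*t/4)) dB_t

Itô's formula for f(t, x): d f(t, B_t) = (f_t + (1/2) f_xx) dt + f_x dB_t. Compute partials of f(t, x) = -3*x*cos(3*t/4):
  f_t(t,x)  = 9*x*sin(3*t/4)/4
  f_x(t,x)  = -3*cos(3*t/4)
  f_xx(t,x) = 0
Assemble drift = f_t + (1/2) f_xx = 9*x*sin(3*t/4)/4 and diffusion = f_x = -3*cos(3*t/4). Substituting x = B_t:
  d(-3*B_t*cos(3*t/4)) = (9*B_t*sin(3*t/4)/4) dt + (-3*cos(3*t/4)) dB_t.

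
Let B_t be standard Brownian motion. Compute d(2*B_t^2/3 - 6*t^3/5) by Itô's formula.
d(2*B_t^2/3 - 6*t^3/5) = (2/3 - 18*t^2/5) dt + (4*B_t/3) dB_t

Itô's formula for f(t, x): d f(t, B_t) = (f_t + (1/2) f_xx) dt + f_x dB_t. Compute partials of f(t, x) = -6*t^3/5 + 2*x^2/3:
  f_t(t,x)  = -18*t^2/5
  f_x(t,x)  = 4*x/3
  f_xx(t,x) = 4/3
Assemble drift = f_t + (1/2) f_xx = 2/3 - 18*t^2/5 and diffusion = f_x = 4*x/3. Substituting x = B_t:
  d(2*B_t^2/3 - 6*t^3/5) = (2/3 - 18*t^2/5) dt + (4*B_t/3) dB_t.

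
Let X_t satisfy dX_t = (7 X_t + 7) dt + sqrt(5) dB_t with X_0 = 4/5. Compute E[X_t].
E[X_t] = 9*exp(7*t)/5 - 1

Taking expectations and using E[dB_t] = 0, the mean m(t) = E[X_t] satisfies the ODE m'(t) = a m(t) + b with m(0) = x_0. With a = 7, b = 7, x_0 = 4/5, the solution is
  m(t) = x_0 * exp(a t) + (b/a) * (exp(a t) - 1)
       = (4/5) * exp(7 t) + (7/7) * (exp(7 t) - 1)
       = 9*exp(7*t)/5 - 1.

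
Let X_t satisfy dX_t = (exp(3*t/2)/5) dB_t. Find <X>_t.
<X>_t = exp(3*t)/75 - 1/75

For an Itô process dX_t = a(t) dt + b(t) dB_t, the quadratic variation is <X>_t = int_0^t b(s)^2 ds (the drift term does not contribute). Here b(s) = exp(3*s/2)/5, so
  b(s)^2 = exp(3*s)/25.
Integrating from 0 to t:
  <X>_t = int_0^t (exp(3*s)/25) ds = exp(3*t)/75 - 1/75.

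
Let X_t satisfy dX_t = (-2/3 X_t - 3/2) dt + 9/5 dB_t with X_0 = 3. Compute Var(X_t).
Var(X_t) = 243/100 - 243*exp(-4*t/3)/100

The variance V(t) = Var(X_t) satisfies V'(t) = 2 a V(t) + c^2 with V(0) = 0 (drift coefficient is linear in X, diffusion is constant). With a = -2/3, c = 9/5, the solution is
  V(t) = (c^2 / (2 a)) * (exp(2 a t) - 1)
       = ((9/5)^2 / (2*(-2/3))) * (exp((-4/3) t) - 1)
       = 243/100 - 243*exp(-4*t/3)/100.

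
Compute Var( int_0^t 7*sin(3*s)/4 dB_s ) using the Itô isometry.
Var = 49*t/32 - 49*sin(6*t)/192

The Itô integral of a deterministic integrand f(s) has mean 0 because each increment f(s) * (B_{s+ds} - B_s) has mean 0. By the Itô isometry:
  Var( int_0^t f(s) dB_s ) = E[ (int_0^t f(s) dB_s)^2 ] = int_0^t f(s)^2 ds.
Here f(s) = 7*sin(3*s)/4, so f(s)^2 = 49*sin(3*s)^2/16. Integrate:
  int_0^t (49*sin(3*s)^2/16) ds = 49*t/32 - 49*sin(6*t)/192.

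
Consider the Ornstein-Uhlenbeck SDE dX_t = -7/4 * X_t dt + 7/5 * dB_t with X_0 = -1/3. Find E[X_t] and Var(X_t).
E[X_t] = -exp(-7*t/4)/3; Var(X_t) = 14/25 - 14*exp(-7*t/2)/25

The OU SDE dX = -theta X dt + sigma dB admits the integrating factor exp(theta t): d(exp(theta t) X_t) = sigma exp(theta t) dB_t. Integrating from 0 to t:
  X_t = x_0 * exp(-theta t) + sigma * int_0^t exp(-theta (t-s)) dB_s.
The Itô integral has mean 0 and (by the Itô isometry) variance sigma^2 * int_0^t exp(-2 theta (t - s)) ds = sigma^2 * (1 - exp(-2 theta t)) / (2 theta).
With theta = 7/4, sigma = 7/5, x_0 = -1/3:
  E[X_t] = -1/3 * exp(-7/4 t) = -exp(-7*t/4)/3
  Var(X_t) = (7/5)^2 * (1 - exp(-2*7/4 t)) / (2 * 7/4) = 14/25 - 14*exp(-7*t/2)/25.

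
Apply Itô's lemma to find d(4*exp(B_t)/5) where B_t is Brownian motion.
d(4*exp(B_t)/5) = (2*exp(B_t)/5) dt + (4*exp(B_t)/5) dB_t

Itô's formula for f(B_t) gives d f(B_t) = f'(B_t) dB_t + (1/2) f''(B_t) dt. Compute derivatives of f(x) = 4*exp(x)/5:
  f'(x)  = 4*exp(x)/5
  f''(x) = 4*exp(x)/5
Substitute x = B_t and multiply the f'' term by 1/2:
  drift     = (1/2) * (4*exp(x)/5) evaluated at B_t = 2*exp(B_t)/5
  diffusion = (4*exp(x)/5) evaluated at B_t = 4*exp(B_t)/5
Therefore d(4*exp(B_t)/5) = (2*exp(B_t)/5) dt + (4*exp(B_t)/5) dB_t.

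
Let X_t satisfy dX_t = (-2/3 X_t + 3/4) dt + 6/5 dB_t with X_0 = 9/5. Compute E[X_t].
E[X_t] = 9/8 + 27*exp(-2*t/3)/40

Taking expectations and using E[dB_t] = 0, the mean m(t) = E[X_t] satisfies the ODE m'(t) = a m(t) + b with m(0) = x_0. With a = -2/3, b = 3/4, x_0 = 9/5, the solution is
  m(t) = x_0 * exp(a t) + (b/a) * (exp(a t) - 1)
       = (9/5) * exp((-2/3) t) + ((3/4)/(-2/3)) * (exp((-2/3) t) - 1)
       = 9/8 + 27*exp(-2*t/3)/40.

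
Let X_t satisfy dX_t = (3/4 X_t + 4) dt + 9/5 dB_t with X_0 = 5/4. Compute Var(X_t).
Var(X_t) = 54*exp(3*t/2)/25 - 54/25

The variance V(t) = Var(X_t) satisfies V'(t) = 2 a V(t) + c^2 with V(0) = 0 (drift coefficient is linear in X, diffusion is constant). With a = 3/4, c = 9/5, the solution is
  V(t) = (c^2 / (2 a)) * (exp(2 a t) - 1)
       = ((9/5)^2 / (2*(3/4))) * (exp((3/2) t) - 1)
       = 54*exp(3*t/2)/25 - 54/25.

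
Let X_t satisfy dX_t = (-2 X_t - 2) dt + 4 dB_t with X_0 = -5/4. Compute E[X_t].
E[X_t] = -1 - exp(-2*t)/4

Taking expectations and using E[dB_t] = 0, the mean m(t) = E[X_t] satisfies the ODE m'(t) = a m(t) + b with m(0) = x_0. With a = -2, b = -2, x_0 = -5/4, the solution is
  m(t) = x_0 * exp(a t) + (b/a) * (exp(a t) - 1)
       = (-5/4) * exp((-2) t) + ((-2)/(-2)) * (exp((-2) t) - 1)
       = -1 - exp(-2*t)/4.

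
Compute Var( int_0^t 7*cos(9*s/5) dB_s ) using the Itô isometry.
Var = 49*t/2 + 245*sin(18*t/5)/36

The Itô integral of a deterministic integrand f(s) has mean 0 because each increment f(s) * (B_{s+ds} - B_s) has mean 0. By the Itô isometry:
  Var( int_0^t f(s) dB_s ) = E[ (int_0^t f(s) dB_s)^2 ] = int_0^t f(s)^2 ds.
Here f(s) = 7*cos(9*s/5), so f(s)^2 = 49*cos(9*s/5)^2. Integrate:
  int_0^t (49*cos(9*s/5)^2) ds = 49*t/2 + 245*sin(18*t/5)/36.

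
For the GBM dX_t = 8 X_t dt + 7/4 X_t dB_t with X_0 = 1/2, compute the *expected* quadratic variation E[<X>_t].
E[<X>_t] = 49*exp(305*t/16)/1220 - 49/1220

<X>_t = int_0^t ((7/4) * X_s)^2 ds. Taking expectation inside the integral: E[<X>_t] = (7/4)^2 * int_0^t E[X_s^2] ds. For GBM, E[X_s^2] = x_0^2 * exp((2 mu + sigma^2) s). Integrating:
  E[<X>_t] = (7/4)^2 * (1/2)^2 * (exp((2*8 + (7/4)^2) t) - 1) / (2*8 + (7/4)^2)
           = (7/4)^2 * (1/2)^2 * (exp((305/16) t) - 1) / (305/16) = 49*exp(305*t/16)/1220 - 49/1220.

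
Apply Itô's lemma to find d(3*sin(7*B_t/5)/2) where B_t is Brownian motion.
d(3*sin(7*B_t/5)/2) = (-147*sin(7*B_t/5)/100) dt + (21*cos(7*B_t/5)/10) dB_t

Itô's formula for f(B_t) gives d f(B_t) = f'(B_t) dB_t + (1/2) f''(B_t) dt. Compute derivatives of f(x) = 3*sin(7*x/5)/2:
  f'(x)  = 21*cos(7*x/5)/10
  f''(x) = -147*sin(7*x/5)/50
Substitute x = B_t and multiply the f'' term by 1/2:
  drift     = (1/2) * (-147*sin(7*x/5)/50) evaluated at B_t = -147*sin(7*B_t/5)/100
  diffusion = (21*cos(7*x/5)/10) evaluated at B_t = 21*cos(7*B_t/5)/10
Therefore d(3*sin(7*B_t/5)/2) = (-147*sin(7*B_t/5)/100) dt + (21*cos(7*B_t/5)/10) dB_t.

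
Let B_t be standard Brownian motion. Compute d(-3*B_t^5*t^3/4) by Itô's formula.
d(-3*B_t^5*t^3/4) = (3*B_t^3*t^2*(-3*B_t^2 - 10*t)/4) dt + (-15*B_t^4*t^3/4) dB_t

Itô's formula for f(t, x): d f(t, B_t) = (f_t + (1/2) f_xx) dt + f_x dB_t. Compute partials of f(t, x) = -3*t^3*x^5/4:
  f_t(t,x)  = -9*t^2*x^5/4
  f_x(t,x)  = -15*t^3*x^4/4
  f_xx(t,x) = -15*t^3*x^3
Assemble drift = f_t + (1/2) f_xx = 3*t^2*x^3*(-10*t - 3*x^2)/4 and diffusion = f_x = -15*t^3*x^4/4. Substituting x = B_t:
  d(-3*B_t^5*t^3/4) = (3*B_t^3*t^2*(-3*B_t^2 - 10*t)/4) dt + (-15*B_t^4*t^3/4) dB_t.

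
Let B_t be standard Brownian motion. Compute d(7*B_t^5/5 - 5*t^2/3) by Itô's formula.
d(7*B_t^5/5 - 5*t^2/3) = (14*B_t^3 - 10*t/3) dt + (7*B_t^4) dB_t

Itô's formula for f(t, x): d f(t, B_t) = (f_t + (1/2) f_xx) dt + f_x dB_t. Compute partials of f(t, x) = -5*t^2/3 + 7*x^5/5:
  f_t(t,x)  = -10*t/3
  f_x(t,x)  = 7*x^4
  f_xx(t,x) = 28*x^3
Assemble drift = f_t + (1/2) f_xx = -10*t/3 + 14*x^3 and diffusion = f_x = 7*x^4. Substituting x = B_t:
  d(7*B_t^5/5 - 5*t^2/3) = (14*B_t^3 - 10*t/3) dt + (7*B_t^4) dB_t.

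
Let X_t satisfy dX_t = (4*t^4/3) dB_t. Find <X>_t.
<X>_t = 16*t^9/81

For an Itô process dX_t = a(t) dt + b(t) dB_t, the quadratic variation is <X>_t = int_0^t b(s)^2 ds (the drift term does not contribute). Here b(s) = 4*s^4/3, so
  b(s)^2 = 16*s^8/9.
Integrating from 0 to t:
  <X>_t = int_0^t (16*s^8/9) ds = 16*t^9/81.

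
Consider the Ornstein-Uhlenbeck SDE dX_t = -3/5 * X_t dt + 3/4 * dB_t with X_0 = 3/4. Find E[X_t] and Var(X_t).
E[X_t] = 3*exp(-3*t/5)/4; Var(X_t) = 15/32 - 15*exp(-6*t/5)/32

The OU SDE dX = -theta X dt + sigma dB admits the integrating factor exp(theta t): d(exp(theta t) X_t) = sigma exp(theta t) dB_t. Integrating from 0 to t:
  X_t = x_0 * exp(-theta t) + sigma * int_0^t exp(-theta (t-s)) dB_s.
The Itô integral has mean 0 and (by the Itô isometry) variance sigma^2 * int_0^t exp(-2 theta (t - s)) ds = sigma^2 * (1 - exp(-2 theta t)) / (2 theta).
With theta = 3/5, sigma = 3/4, x_0 = 3/4:
  E[X_t] = 3/4 * exp(-3/5 t) = 3*exp(-3*t/5)/4
  Var(X_t) = (3/4)^2 * (1 - exp(-2*3/5 t)) / (2 * 3/5) = 15/32 - 15*exp(-6*t/5)/32.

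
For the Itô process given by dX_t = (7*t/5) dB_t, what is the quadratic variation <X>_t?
<X>_t = 49*t^3/75

For an Itô process dX_t = a(t) dt + b(t) dB_t, the quadratic variation is <X>_t = int_0^t b(s)^2 ds (the drift term does not contribute). Here b(s) = 7*s/5, so
  b(s)^2 = 49*s^2/25.
Integrating from 0 to t:
  <X>_t = int_0^t (49*s^2/25) ds = 49*t^3/75.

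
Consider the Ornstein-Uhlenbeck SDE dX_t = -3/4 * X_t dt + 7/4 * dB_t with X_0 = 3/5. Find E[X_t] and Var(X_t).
E[X_t] = 3*exp(-3*t/4)/5; Var(X_t) = 49/24 - 49*exp(-3*t/2)/24

The OU SDE dX = -theta X dt + sigma dB admits the integrating factor exp(theta t): d(exp(theta t) X_t) = sigma exp(theta t) dB_t. Integrating from 0 to t:
  X_t = x_0 * exp(-theta t) + sigma * int_0^t exp(-theta (t-s)) dB_s.
The Itô integral has mean 0 and (by the Itô isometry) variance sigma^2 * int_0^t exp(-2 theta (t - s)) ds = sigma^2 * (1 - exp(-2 theta t)) / (2 theta).
With theta = 3/4, sigma = 7/4, x_0 = 3/5:
  E[X_t] = 3/5 * exp(-3/4 t) = 3*exp(-3*t/4)/5
  Var(X_t) = (7/4)^2 * (1 - exp(-2*3/4 t)) / (2 * 3/4) = 49/24 - 49*exp(-3*t/2)/24.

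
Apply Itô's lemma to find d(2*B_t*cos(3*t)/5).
d(2*B_t*cos(3*t)/5) = (-6*B_t*sin(3*t)/5) dt + (2*cos(3*t)/5) dB_t

Itô's formula for f(t, x): d f(t, B_t) = (f_t + (1/2) f_xx) dt + f_x dB_t. Compute partials of f(t, x) = 2*x*cos(3*t)/5:
  f_t(t,x)  = -6*x*sin(3*t)/5
  f_x(t,x)  = 2*cos(3*t)/5
  f_xx(t,x) = 0
Assemble drift = f_t + (1/2) f_xx = -6*x*sin(3*t)/5 and diffusion = f_x = 2*cos(3*t)/5. Substituting x = B_t:
  d(2*B_t*cos(3*t)/5) = (-6*B_t*sin(3*t)/5) dt + (2*cos(3*t)/5) dB_t.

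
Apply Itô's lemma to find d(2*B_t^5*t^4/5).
d(2*B_t^5*t^4/5) = (B_t^3*t^3*(8*B_t^2/5 + 4*t)) dt + (2*B_t^4*t^4) dB_t

Itô's formula for f(t, x): d f(t, B_t) = (f_t + (1/2) f_xx) dt + f_x dB_t. Compute partials of f(t, x) = 2*t^4*x^5/5:
  f_t(t,x)  = 8*t^3*x^5/5
  f_x(t,x)  = 2*t^4*x^4
  f_xx(t,x) = 8*t^4*x^3
Assemble drift = f_t + (1/2) f_xx = t^3*x^3*(4*t + 8*x^2/5) and diffusion = f_x = 2*t^4*x^4. Substituting x = B_t:
  d(2*B_t^5*t^4/5) = (B_t^3*t^3*(8*B_t^2/5 + 4*t)) dt + (2*B_t^4*t^4) dB_t.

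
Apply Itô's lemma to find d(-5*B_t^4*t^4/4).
d(-5*B_t^4*t^4/4) = (B_t^2*t^3*(-5*B_t^2 - 15*t/2)) dt + (-5*B_t^3*t^4) dB_t

Itô's formula for f(t, x): d f(t, B_t) = (f_t + (1/2) f_xx) dt + f_x dB_t. Compute partials of f(t, x) = -5*t^4*x^4/4:
  f_t(t,x)  = -5*t^3*x^4
  f_x(t,x)  = -5*t^4*x^3
  f_xx(t,x) = -15*t^4*x^2
Assemble drift = f_t + (1/2) f_xx = t^3*x^2*(-15*t/2 - 5*x^2) and diffusion = f_x = -5*t^4*x^3. Substituting x = B_t:
  d(-5*B_t^4*t^4/4) = (B_t^2*t^3*(-5*B_t^2 - 15*t/2)) dt + (-5*B_t^3*t^4) dB_t.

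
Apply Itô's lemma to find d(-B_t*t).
d(-B_t*t) = (-B_t) dt + (-t) dB_t

Itô's formula for f(t, x): d f(t, B_t) = (f_t + (1/2) f_xx) dt + f_x dB_t. Compute partials of f(t, x) = -t*x:
  f_t(t,x)  = -x
  f_x(t,x)  = -t
  f_xx(t,x) = 0
Assemble drift = f_t + (1/2) f_xx = -x and diffusion = f_x = -t. Substituting x = B_t:
  d(-B_t*t) = (-B_t) dt + (-t) dB_t.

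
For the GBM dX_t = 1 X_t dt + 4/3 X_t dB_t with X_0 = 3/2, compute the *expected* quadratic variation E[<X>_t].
E[<X>_t] = 18*exp(34*t/9)/17 - 18/17

<X>_t = int_0^t ((4/3) * X_s)^2 ds. Taking expectation inside the integral: E[<X>_t] = (4/3)^2 * int_0^t E[X_s^2] ds. For GBM, E[X_s^2] = x_0^2 * exp((2 mu + sigma^2) s). Integrating:
  E[<X>_t] = (4/3)^2 * (3/2)^2 * (exp((2*1 + (4/3)^2) t) - 1) / (2*1 + (4/3)^2)
           = (4/3)^2 * (3/2)^2 * (exp((34/9) t) - 1) / (34/9) = 18*exp(34*t/9)/17 - 18/17.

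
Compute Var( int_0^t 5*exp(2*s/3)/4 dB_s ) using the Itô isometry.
Var = 75*exp(4*t/3)/64 - 75/64

The Itô integral of a deterministic integrand f(s) has mean 0 because each increment f(s) * (B_{s+ds} - B_s) has mean 0. By the Itô isometry:
  Var( int_0^t f(s) dB_s ) = E[ (int_0^t f(s) dB_s)^2 ] = int_0^t f(s)^2 ds.
Here f(s) = 5*exp(2*s/3)/4, so f(s)^2 = 25*exp(4*s/3)/16. Integrate:
  int_0^t (25*exp(4*s/3)/16) ds = 75*exp(4*t/3)/64 - 75/64.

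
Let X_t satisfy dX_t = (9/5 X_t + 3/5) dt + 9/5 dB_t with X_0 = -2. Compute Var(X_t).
Var(X_t) = 9*exp(18*t/5)/10 - 9/10

The variance V(t) = Var(X_t) satisfies V'(t) = 2 a V(t) + c^2 with V(0) = 0 (drift coefficient is linear in X, diffusion is constant). With a = 9/5, c = 9/5, the solution is
  V(t) = (c^2 / (2 a)) * (exp(2 a t) - 1)
       = ((9/5)^2 / (2*(9/5))) * (exp((18/5) t) - 1)
       = 9*exp(18*t/5)/10 - 9/10.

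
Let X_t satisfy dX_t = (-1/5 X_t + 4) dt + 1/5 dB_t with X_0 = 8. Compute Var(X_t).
Var(X_t) = 1/10 - exp(-2*t/5)/10

The variance V(t) = Var(X_t) satisfies V'(t) = 2 a V(t) + c^2 with V(0) = 0 (drift coefficient is linear in X, diffusion is constant). With a = -1/5, c = 1/5, the solution is
  V(t) = (c^2 / (2 a)) * (exp(2 a t) - 1)
       = ((1/5)^2 / (2*(-1/5))) * (exp((-2/5) t) - 1)
       = 1/10 - exp(-2*t/5)/10.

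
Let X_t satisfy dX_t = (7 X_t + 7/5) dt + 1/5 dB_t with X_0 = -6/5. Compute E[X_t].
E[X_t] = -exp(7*t) - 1/5

Taking expectations and using E[dB_t] = 0, the mean m(t) = E[X_t] satisfies the ODE m'(t) = a m(t) + b with m(0) = x_0. With a = 7, b = 7/5, x_0 = -6/5, the solution is
  m(t) = x_0 * exp(a t) + (b/a) * (exp(a t) - 1)
       = (-6/5) * exp(7 t) + ((7/5)/7) * (exp(7 t) - 1)
       = -exp(7*t) - 1/5.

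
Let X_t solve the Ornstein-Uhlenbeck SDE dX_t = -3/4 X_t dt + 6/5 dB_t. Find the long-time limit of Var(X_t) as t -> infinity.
lim Var(X_t) = 24/25

The OU SDE dX = -theta X dt + sigma dB admits the integrating factor exp(theta t): d(exp(theta t) X_t) = sigma exp(theta t) dB_t. Integrating from 0 to t gives X_t = x_0 * exp(-theta t) + sigma * int_0^t exp(-theta (t-s)) dB_s for any initial x_0. The Itô integral has variance (by the Itô isometry) sigma^2 * int_0^t exp(-2 theta (t - s)) ds = sigma^2 * (1 - exp(-2 theta t)) / (2 theta), independent of x_0.
With theta = 3/4, sigma = 6/5:
  Var(X_t) = (6/5)^2 * (1 - exp(-2*3/4 t)) / (2 * 3/4) = 24/25 - 24*exp(-3*t/2)/25.
As t -> infinity, exp(-2*3/4 t) -> 0, so the stationary variance is sigma^2 / (2 theta) = 24/25.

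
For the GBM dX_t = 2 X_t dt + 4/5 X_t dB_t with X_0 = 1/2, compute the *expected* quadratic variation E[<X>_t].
E[<X>_t] = exp(116*t/25)/29 - 1/29

<X>_t = int_0^t ((4/5) * X_s)^2 ds. Taking expectation inside the integral: E[<X>_t] = (4/5)^2 * int_0^t E[X_s^2] ds. For GBM, E[X_s^2] = x_0^2 * exp((2 mu + sigma^2) s). Integrating:
  E[<X>_t] = (4/5)^2 * (1/2)^2 * (exp((2*2 + (4/5)^2) t) - 1) / (2*2 + (4/5)^2)
           = (4/5)^2 * (1/2)^2 * (exp((116/25) t) - 1) / (116/25) = exp(116*t/25)/29 - 1/29.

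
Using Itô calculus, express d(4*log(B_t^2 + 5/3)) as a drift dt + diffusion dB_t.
d(4*log(B_t^2 + 5/3)) = (12*(5 - 3*B_t^2)/(3*B_t^2 + 5)^2) dt + (24*B_t/(3*B_t^2 + 5)) dB_t

Itô's formula for f(B_t) gives d f(B_t) = f'(B_t) dB_t + (1/2) f''(B_t) dt. Compute derivatives of f(x) = 4*log(x^2 + 5/3):
  f'(x)  = 24*x/(3*x^2 + 5)
  f''(x) = 24*(5 - 3*x^2)/(3*x^2 + 5)^2
Substitute x = B_t and multiply the f'' term by 1/2:
  drift     = (1/2) * (24*(5 - 3*x^2)/(3*x^2 + 5)^2) evaluated at B_t = 12*(5 - 3*B_t^2)/(3*B_t^2 + 5)^2
  diffusion = (24*x/(3*x^2 + 5)) evaluated at B_t = 24*B_t/(3*B_t^2 + 5)
Therefore d(4*log(B_t^2 + 5/3)) = (12*(5 - 3*B_t^2)/(3*B_t^2 + 5)^2) dt + (24*B_t/(3*B_t^2 + 5)) dB_t.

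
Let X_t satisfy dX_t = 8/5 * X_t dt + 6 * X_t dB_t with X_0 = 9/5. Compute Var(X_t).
Var(X_t) = 81*(exp(36*t) - 1)*exp(16*t/5)/25

For GBM dX = mu X dt + sigma X dB with X_0 = x_0, apply Itô to Y = log X: dY = (mu - sigma^2/2) dt + sigma dB, so Y_t = log(x_0) + (mu - sigma^2/2) t + sigma B_t and hence X_t = x_0 * exp((mu - sigma^2/2) t + sigma B_t).
With mu = 8/5, sigma = 6, x_0 = 9/5, this gives:
  X_t = 9/5 * exp((-82/5) * t + (6) * B_t).
Since sigma*B_t ~ Normal(0, sigma^2 t), E[exp(sigma*B_t)] = exp(sigma^2 t / 2); so E[X_t] = x_0 * exp((mu - sigma^2/2) t) * exp(sigma^2 t / 2) = x_0 * exp(mu t) = 9*exp(8*t/5)/5.
Var(X_t) = E[X_t^2] - (E[X_t])^2 = x_0^2 * exp(2 mu t) * (exp(sigma^2 t) - 1) = 81*(exp(36*t) - 1)*exp(16*t/5)/25.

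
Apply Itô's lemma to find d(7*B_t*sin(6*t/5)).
d(7*B_t*sin(6*t/5)) = (42*B_t*cos(6*t/5)/5) dt + (7*sin(6*t/5)) dB_t

Itô's formula for f(t, x): d f(t, B_t) = (f_t + (1/2) f_xx) dt + f_x dB_t. Compute partials of f(t, x) = 7*x*sin(6*t/5):
  f_t(t,x)  = 42*x*cos(6*t/5)/5
  f_x(t,x)  = 7*sin(6*t/5)
  f_xx(t,x) = 0
Assemble drift = f_t + (1/2) f_xx = 42*x*cos(6*t/5)/5 and diffusion = f_x = 7*sin(6*t/5). Substituting x = B_t:
  d(7*B_t*sin(6*t/5)) = (42*B_t*cos(6*t/5)/5) dt + (7*sin(6*t/5)) dB_t.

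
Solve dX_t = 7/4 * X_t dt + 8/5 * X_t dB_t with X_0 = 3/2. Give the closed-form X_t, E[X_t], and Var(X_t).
X_t = 3/2 * exp((47/100) t + (8/5) B_t); E[X_t] = 3*exp(7*t/4)/2; Var(X_t) = 9*(exp(64*t/25) - 1)*exp(7*t/2)/4

For GBM dX = mu X dt + sigma X dB with X_0 = x_0, apply Itô to Y = log X: dY = (mu - sigma^2/2) dt + sigma dB, so Y_t = log(x_0) + (mu - sigma^2/2) t + sigma B_t and hence X_t = x_0 * exp((mu - sigma^2/2) t + sigma B_t).
With mu = 7/4, sigma = 8/5, x_0 = 3/2, this gives:
  X_t = 3/2 * exp((47/100) * t + (8/5) * B_t).
Since sigma*B_t ~ Normal(0, sigma^2 t), E[exp(sigma*B_t)] = exp(sigma^2 t / 2); so E[X_t] = x_0 * exp((mu - sigma^2/2) t) * exp(sigma^2 t / 2) = x_0 * exp(mu t) = 3*exp(7*t/4)/2.
Var(X_t) = E[X_t^2] - (E[X_t])^2 = x_0^2 * exp(2 mu t) * (exp(sigma^2 t) - 1) = 9*(exp(64*t/25) - 1)*exp(7*t/2)/4.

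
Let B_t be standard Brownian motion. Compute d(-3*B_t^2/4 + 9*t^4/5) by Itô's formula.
d(-3*B_t^2/4 + 9*t^4/5) = (36*t^3/5 - 3/4) dt + (-3*B_t/2) dB_t

Itô's formula for f(t, x): d f(t, B_t) = (f_t + (1/2) f_xx) dt + f_x dB_t. Compute partials of f(t, x) = 9*t^4/5 - 3*x^2/4:
  f_t(t,x)  = 36*t^3/5
  f_x(t,x)  = -3*x/2
  f_xx(t,x) = -3/2
Assemble drift = f_t + (1/2) f_xx = 36*t^3/5 - 3/4 and diffusion = f_x = -3*x/2. Substituting x = B_t:
  d(-3*B_t^2/4 + 9*t^4/5) = (36*t^3/5 - 3/4) dt + (-3*B_t/2) dB_t.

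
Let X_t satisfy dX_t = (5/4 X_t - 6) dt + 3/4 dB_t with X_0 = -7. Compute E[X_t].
E[X_t] = 24/5 - 59*exp(5*t/4)/5

Taking expectations and using E[dB_t] = 0, the mean m(t) = E[X_t] satisfies the ODE m'(t) = a m(t) + b with m(0) = x_0. With a = 5/4, b = -6, x_0 = -7, the solution is
  m(t) = x_0 * exp(a t) + (b/a) * (exp(a t) - 1)
       = (-7) * exp((5/4) t) + ((-6)/(5/4)) * (exp((5/4) t) - 1)
       = 24/5 - 59*exp(5*t/4)/5.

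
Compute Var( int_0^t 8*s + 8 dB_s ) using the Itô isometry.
Var = 64*t*(t^2 + 3*t + 3)/3

The Itô integral of a deterministic integrand f(s) has mean 0 because each increment f(s) * (B_{s+ds} - B_s) has mean 0. By the Itô isometry:
  Var( int_0^t f(s) dB_s ) = E[ (int_0^t f(s) dB_s)^2 ] = int_0^t f(s)^2 ds.
Here f(s) = 8*s + 8, so f(s)^2 = 64*(s + 1)^2. Integrate:
  int_0^t (64*(s + 1)^2) ds = 64*t*(t^2 + 3*t + 3)/3.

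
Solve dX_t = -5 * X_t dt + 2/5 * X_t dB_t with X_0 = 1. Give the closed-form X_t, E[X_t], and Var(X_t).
X_t = 1 * exp((-127/25) t + (2/5) B_t); E[X_t] = exp(-5*t); Var(X_t) = (exp(4*t/25) - 1)*exp(-10*t)

For GBM dX = mu X dt + sigma X dB with X_0 = x_0, apply Itô to Y = log X: dY = (mu - sigma^2/2) dt + sigma dB, so Y_t = log(x_0) + (mu - sigma^2/2) t + sigma B_t and hence X_t = x_0 * exp((mu - sigma^2/2) t + sigma B_t).
With mu = -5, sigma = 2/5, x_0 = 1, this gives:
  X_t = 1 * exp((-127/25) * t + (2/5) * B_t).
Since sigma*B_t ~ Normal(0, sigma^2 t), E[exp(sigma*B_t)] = exp(sigma^2 t / 2); so E[X_t] = x_0 * exp((mu - sigma^2/2) t) * exp(sigma^2 t / 2) = x_0 * exp(mu t) = exp(-5*t).
Var(X_t) = E[X_t^2] - (E[X_t])^2 = x_0^2 * exp(2 mu t) * (exp(sigma^2 t) - 1) = (exp(4*t/25) - 1)*exp(-10*t).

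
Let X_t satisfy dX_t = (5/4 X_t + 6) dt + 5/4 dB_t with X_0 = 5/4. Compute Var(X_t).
Var(X_t) = 5*exp(5*t/2)/8 - 5/8

The variance V(t) = Var(X_t) satisfies V'(t) = 2 a V(t) + c^2 with V(0) = 0 (drift coefficient is linear in X, diffusion is constant). With a = 5/4, c = 5/4, the solution is
  V(t) = (c^2 / (2 a)) * (exp(2 a t) - 1)
       = ((5/4)^2 / (2*(5/4))) * (exp((5/2) t) - 1)
       = 5*exp(5*t/2)/8 - 5/8.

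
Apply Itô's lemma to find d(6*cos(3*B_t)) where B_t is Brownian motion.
d(6*cos(3*B_t)) = (-27*cos(3*B_t)) dt + (-18*sin(3*B_t)) dB_t

Itô's formula for f(B_t) gives d f(B_t) = f'(B_t) dB_t + (1/2) f''(B_t) dt. Compute derivatives of f(x) = 6*cos(3*x):
  f'(x)  = -18*sin(3*x)
  f''(x) = -54*cos(3*x)
Substitute x = B_t and multiply the f'' term by 1/2:
  drift     = (1/2) * (-54*cos(3*x)) evaluated at B_t = -27*cos(3*B_t)
  diffusion = (-18*sin(3*x)) evaluated at B_t = -18*sin(3*B_t)
Therefore d(6*cos(3*B_t)) = (-27*cos(3*B_t)) dt + (-18*sin(3*B_t)) dB_t.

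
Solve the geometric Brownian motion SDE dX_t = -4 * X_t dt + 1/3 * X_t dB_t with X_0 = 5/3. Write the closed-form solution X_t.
X_t = 5/3 * exp((-73/18) * t + (1/3) * B_t)

For GBM dX = mu X dt + sigma X dB with X_0 = x_0, apply Itô to Y = log X: dY = (mu - sigma^2/2) dt + sigma dB, so Y_t = log(x_0) + (mu - sigma^2/2) t + sigma B_t and hence X_t = x_0 * exp((mu - sigma^2/2) t + sigma B_t).
With mu = -4, sigma = 1/3, x_0 = 5/3, this gives:
  X_t = 5/3 * exp((-73/18) * t + (1/3) * B_t).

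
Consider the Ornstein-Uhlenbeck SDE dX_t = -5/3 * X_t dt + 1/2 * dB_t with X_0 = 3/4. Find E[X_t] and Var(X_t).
E[X_t] = 3*exp(-5*t/3)/4; Var(X_t) = 3/40 - 3*exp(-10*t/3)/40

The OU SDE dX = -theta X dt + sigma dB admits the integrating factor exp(theta t): d(exp(theta t) X_t) = sigma exp(theta t) dB_t. Integrating from 0 to t:
  X_t = x_0 * exp(-theta t) + sigma * int_0^t exp(-theta (t-s)) dB_s.
The Itô integral has mean 0 and (by the Itô isometry) variance sigma^2 * int_0^t exp(-2 theta (t - s)) ds = sigma^2 * (1 - exp(-2 theta t)) / (2 theta).
With theta = 5/3, sigma = 1/2, x_0 = 3/4:
  E[X_t] = 3/4 * exp(-5/3 t) = 3*exp(-5*t/3)/4
  Var(X_t) = (1/2)^2 * (1 - exp(-2*5/3 t)) / (2 * 5/3) = 3/40 - 3*exp(-10*t/3)/40.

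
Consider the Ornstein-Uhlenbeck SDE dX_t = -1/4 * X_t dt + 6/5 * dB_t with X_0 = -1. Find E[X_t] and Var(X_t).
E[X_t] = -exp(-t/4); Var(X_t) = 72/25 - 72*exp(-t/2)/25

The OU SDE dX = -theta X dt + sigma dB admits the integrating factor exp(theta t): d(exp(theta t) X_t) = sigma exp(theta t) dB_t. Integrating from 0 to t:
  X_t = x_0 * exp(-theta t) + sigma * int_0^t exp(-theta (t-s)) dB_s.
The Itô integral has mean 0 and (by the Itô isometry) variance sigma^2 * int_0^t exp(-2 theta (t - s)) ds = sigma^2 * (1 - exp(-2 theta t)) / (2 theta).
With theta = 1/4, sigma = 6/5, x_0 = -1:
  E[X_t] = -1 * exp(-1/4 t) = -exp(-t/4)
  Var(X_t) = (6/5)^2 * (1 - exp(-2*1/4 t)) / (2 * 1/4) = 72/25 - 72*exp(-t/2)/25.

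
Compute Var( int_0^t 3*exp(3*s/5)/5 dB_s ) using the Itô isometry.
Var = 3*exp(6*t/5)/10 - 3/10

The Itô integral of a deterministic integrand f(s) has mean 0 because each increment f(s) * (B_{s+ds} - B_s) has mean 0. By the Itô isometry:
  Var( int_0^t f(s) dB_s ) = E[ (int_0^t f(s) dB_s)^2 ] = int_0^t f(s)^2 ds.
Here f(s) = 3*exp(3*s/5)/5, so f(s)^2 = 9*exp(6*s/5)/25. Integrate:
  int_0^t (9*exp(6*s/5)/25) ds = 3*exp(6*t/5)/10 - 3/10.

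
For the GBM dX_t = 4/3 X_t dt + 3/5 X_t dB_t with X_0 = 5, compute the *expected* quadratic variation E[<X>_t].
E[<X>_t] = 675*exp(227*t/75)/227 - 675/227

<X>_t = int_0^t ((3/5) * X_s)^2 ds. Taking expectation inside the integral: E[<X>_t] = (3/5)^2 * int_0^t E[X_s^2] ds. For GBM, E[X_s^2] = x_0^2 * exp((2 mu + sigma^2) s). Integrating:
  E[<X>_t] = (3/5)^2 * 5^2 * (exp((2*(4/3) + (3/5)^2) t) - 1) / (2*(4/3) + (3/5)^2)
           = (3/5)^2 * 5^2 * (exp((227/75) t) - 1) / (227/75) = 675*exp(227*t/75)/227 - 675/227.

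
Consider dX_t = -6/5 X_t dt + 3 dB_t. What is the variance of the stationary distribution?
lim Var(X_t) = 15/4

The OU SDE dX = -theta X dt + sigma dB admits the integrating factor exp(theta t): d(exp(theta t) X_t) = sigma exp(theta t) dB_t. Integrating from 0 to t gives X_t = x_0 * exp(-theta t) + sigma * int_0^t exp(-theta (t-s)) dB_s for any initial x_0. The Itô integral has variance (by the Itô isometry) sigma^2 * int_0^t exp(-2 theta (t - s)) ds = sigma^2 * (1 - exp(-2 theta t)) / (2 theta), independent of x_0.
With theta = 6/5, sigma = 3:
  Var(X_t) = (3)^2 * (1 - exp(-2*6/5 t)) / (2 * 6/5) = 15/4 - 15*exp(-12*t/5)/4.
As t -> infinity, exp(-2*6/5 t) -> 0, so the stationary variance is sigma^2 / (2 theta) = 15/4.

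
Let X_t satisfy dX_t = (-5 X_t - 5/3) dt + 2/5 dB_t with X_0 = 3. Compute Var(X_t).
Var(X_t) = 2/125 - 2*exp(-10*t)/125

The variance V(t) = Var(X_t) satisfies V'(t) = 2 a V(t) + c^2 with V(0) = 0 (drift coefficient is linear in X, diffusion is constant). With a = -5, c = 2/5, the solution is
  V(t) = (c^2 / (2 a)) * (exp(2 a t) - 1)
       = ((2/5)^2 / (2*(-5))) * (exp((-10) t) - 1)
       = 2/125 - 2*exp(-10*t)/125.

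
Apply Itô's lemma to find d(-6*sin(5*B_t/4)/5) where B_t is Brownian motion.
d(-6*sin(5*B_t/4)/5) = (15*sin(5*B_t/4)/16) dt + (-3*cos(5*B_t/4)/2) dB_t

Itô's formula for f(B_t) gives d f(B_t) = f'(B_t) dB_t + (1/2) f''(B_t) dt. Compute derivatives of f(x) = -6*sin(5*x/4)/5:
  f'(x)  = -3*cos(5*x/4)/2
  f''(x) = 15*sin(5*x/4)/8
Substitute x = B_t and multiply the f'' term by 1/2:
  drift     = (1/2) * (15*sin(5*x/4)/8) evaluated at B_t = 15*sin(5*B_t/4)/16
  diffusion = (-3*cos(5*x/4)/2) evaluated at B_t = -3*cos(5*B_t/4)/2
Therefore d(-6*sin(5*B_t/4)/5) = (15*sin(5*B_t/4)/16) dt + (-3*cos(5*B_t/4)/2) dB_t.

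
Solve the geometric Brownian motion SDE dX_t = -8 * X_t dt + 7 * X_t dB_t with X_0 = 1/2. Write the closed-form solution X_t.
X_t = 1/2 * exp((-65/2) * t + (7) * B_t)

For GBM dX = mu X dt + sigma X dB with X_0 = x_0, apply Itô to Y = log X: dY = (mu - sigma^2/2) dt + sigma dB, so Y_t = log(x_0) + (mu - sigma^2/2) t + sigma B_t and hence X_t = x_0 * exp((mu - sigma^2/2) t + sigma B_t).
With mu = -8, sigma = 7, x_0 = 1/2, this gives:
  X_t = 1/2 * exp((-65/2) * t + (7) * B_t).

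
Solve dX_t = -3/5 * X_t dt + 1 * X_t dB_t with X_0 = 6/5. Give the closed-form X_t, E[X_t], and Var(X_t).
X_t = 6/5 * exp((-11/10) t + (1) B_t); E[X_t] = 6*exp(-3*t/5)/5; Var(X_t) = (36*exp(t) - 36)*exp(-6*t/5)/25

For GBM dX = mu X dt + sigma X dB with X_0 = x_0, apply Itô to Y = log X: dY = (mu - sigma^2/2) dt + sigma dB, so Y_t = log(x_0) + (mu - sigma^2/2) t + sigma B_t and hence X_t = x_0 * exp((mu - sigma^2/2) t + sigma B_t).
With mu = -3/5, sigma = 1, x_0 = 6/5, this gives:
  X_t = 6/5 * exp((-11/10) * t + (1) * B_t).
Since sigma*B_t ~ Normal(0, sigma^2 t), E[exp(sigma*B_t)] = exp(sigma^2 t / 2); so E[X_t] = x_0 * exp((mu - sigma^2/2) t) * exp(sigma^2 t / 2) = x_0 * exp(mu t) = 6*exp(-3*t/5)/5.
Var(X_t) = E[X_t^2] - (E[X_t])^2 = x_0^2 * exp(2 mu t) * (exp(sigma^2 t) - 1) = (36*exp(t) - 36)*exp(-6*t/5)/25.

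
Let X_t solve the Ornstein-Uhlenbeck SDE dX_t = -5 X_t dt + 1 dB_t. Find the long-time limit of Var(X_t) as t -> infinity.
lim Var(X_t) = 1/10

The OU SDE dX = -theta X dt + sigma dB admits the integrating factor exp(theta t): d(exp(theta t) X_t) = sigma exp(theta t) dB_t. Integrating from 0 to t gives X_t = x_0 * exp(-theta t) + sigma * int_0^t exp(-theta (t-s)) dB_s for any initial x_0. The Itô integral has variance (by the Itô isometry) sigma^2 * int_0^t exp(-2 theta (t - s)) ds = sigma^2 * (1 - exp(-2 theta t)) / (2 theta), independent of x_0.
With theta = 5, sigma = 1:
  Var(X_t) = (1)^2 * (1 - exp(-2*5 t)) / (2 * 5) = 1/10 - exp(-10*t)/10.
As t -> infinity, exp(-2*5 t) -> 0, so the stationary variance is sigma^2 / (2 theta) = 1/10.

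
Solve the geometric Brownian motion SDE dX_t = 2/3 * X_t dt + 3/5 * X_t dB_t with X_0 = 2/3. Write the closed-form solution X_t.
X_t = 2/3 * exp((73/150) * t + (3/5) * B_t)

For GBM dX = mu X dt + sigma X dB with X_0 = x_0, apply Itô to Y = log X: dY = (mu - sigma^2/2) dt + sigma dB, so Y_t = log(x_0) + (mu - sigma^2/2) t + sigma B_t and hence X_t = x_0 * exp((mu - sigma^2/2) t + sigma B_t).
With mu = 2/3, sigma = 3/5, x_0 = 2/3, this gives:
  X_t = 2/3 * exp((73/150) * t + (3/5) * B_t).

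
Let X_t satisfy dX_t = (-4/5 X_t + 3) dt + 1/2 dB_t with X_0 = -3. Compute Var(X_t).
Var(X_t) = 5/32 - 5*exp(-8*t/5)/32

The variance V(t) = Var(X_t) satisfies V'(t) = 2 a V(t) + c^2 with V(0) = 0 (drift coefficient is linear in X, diffusion is constant). With a = -4/5, c = 1/2, the solution is
  V(t) = (c^2 / (2 a)) * (exp(2 a t) - 1)
       = ((1/2)^2 / (2*(-4/5))) * (exp((-8/5) t) - 1)
       = 5/32 - 5*exp(-8*t/5)/32.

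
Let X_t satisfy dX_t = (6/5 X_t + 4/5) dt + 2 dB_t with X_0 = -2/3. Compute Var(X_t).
Var(X_t) = 5*exp(12*t/5)/3 - 5/3

The variance V(t) = Var(X_t) satisfies V'(t) = 2 a V(t) + c^2 with V(0) = 0 (drift coefficient is linear in X, diffusion is constant). With a = 6/5, c = 2, the solution is
  V(t) = (c^2 / (2 a)) * (exp(2 a t) - 1)
       = (2^2 / (2*(6/5))) * (exp((12/5) t) - 1)
       = 5*exp(12*t/5)/3 - 5/3.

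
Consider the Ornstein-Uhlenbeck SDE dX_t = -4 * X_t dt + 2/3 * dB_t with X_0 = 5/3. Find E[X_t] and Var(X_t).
E[X_t] = 5*exp(-4*t)/3; Var(X_t) = 1/18 - exp(-8*t)/18

The OU SDE dX = -theta X dt + sigma dB admits the integrating factor exp(theta t): d(exp(theta t) X_t) = sigma exp(theta t) dB_t. Integrating from 0 to t:
  X_t = x_0 * exp(-theta t) + sigma * int_0^t exp(-theta (t-s)) dB_s.
The Itô integral has mean 0 and (by the Itô isometry) variance sigma^2 * int_0^t exp(-2 theta (t - s)) ds = sigma^2 * (1 - exp(-2 theta t)) / (2 theta).
With theta = 4, sigma = 2/3, x_0 = 5/3:
  E[X_t] = 5/3 * exp(-4 t) = 5*exp(-4*t)/3
  Var(X_t) = (2/3)^2 * (1 - exp(-2*4 t)) / (2 * 4) = 1/18 - exp(-8*t)/18.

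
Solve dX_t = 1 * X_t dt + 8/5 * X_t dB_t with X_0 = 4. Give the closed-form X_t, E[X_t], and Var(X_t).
X_t = 4 * exp((-7/25) t + (8/5) B_t); E[X_t] = 4*exp(t); Var(X_t) = 16*(exp(64*t/25) - 1)*exp(2*t)

For GBM dX = mu X dt + sigma X dB with X_0 = x_0, apply Itô to Y = log X: dY = (mu - sigma^2/2) dt + sigma dB, so Y_t = log(x_0) + (mu - sigma^2/2) t + sigma B_t and hence X_t = x_0 * exp((mu - sigma^2/2) t + sigma B_t).
With mu = 1, sigma = 8/5, x_0 = 4, this gives:
  X_t = 4 * exp((-7/25) * t + (8/5) * B_t).
Since sigma*B_t ~ Normal(0, sigma^2 t), E[exp(sigma*B_t)] = exp(sigma^2 t / 2); so E[X_t] = x_0 * exp((mu - sigma^2/2) t) * exp(sigma^2 t / 2) = x_0 * exp(mu t) = 4*exp(t).
Var(X_t) = E[X_t^2] - (E[X_t])^2 = x_0^2 * exp(2 mu t) * (exp(sigma^2 t) - 1) = 16*(exp(64*t/25) - 1)*exp(2*t).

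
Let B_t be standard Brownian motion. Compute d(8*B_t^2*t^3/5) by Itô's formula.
d(8*B_t^2*t^3/5) = (8*t^2*(3*B_t^2 + t)/5) dt + (16*B_t*t^3/5) dB_t

Itô's formula for f(t, x): d f(t, B_t) = (f_t + (1/2) f_xx) dt + f_x dB_t. Compute partials of f(t, x) = 8*t^3*x^2/5:
  f_t(t,x)  = 24*t^2*x^2/5
  f_x(t,x)  = 16*t^3*x/5
  f_xx(t,x) = 16*t^3/5
Assemble drift = f_t + (1/2) f_xx = 8*t^2*(t + 3*x^2)/5 and diffusion = f_x = 16*t^3*x/5. Substituting x = B_t:
  d(8*B_t^2*t^3/5) = (8*t^2*(3*B_t^2 + t)/5) dt + (16*B_t*t^3/5) dB_t.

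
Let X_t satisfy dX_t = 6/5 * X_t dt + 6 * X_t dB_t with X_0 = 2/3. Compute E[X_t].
E[X_t] = 2*exp(6*t/5)/3

For GBM dX = mu X dt + sigma X dB with X_0 = x_0, apply Itô to Y = log X: dY = (mu - sigma^2/2) dt + sigma dB, so Y_t = log(x_0) + (mu - sigma^2/2) t + sigma B_t and hence X_t = x_0 * exp((mu - sigma^2/2) t + sigma B_t).
With mu = 6/5, sigma = 6, x_0 = 2/3, this gives:
  X_t = 2/3 * exp((-84/5) * t + (6) * B_t).
Since sigma*B_t ~ Normal(0, sigma^2 t), E[exp(sigma*B_t)] = exp(sigma^2 t / 2); so E[X_t] = x_0 * exp((mu - sigma^2/2) t) * exp(sigma^2 t / 2) = x_0 * exp(mu t) = 2*exp(6*t/5)/3.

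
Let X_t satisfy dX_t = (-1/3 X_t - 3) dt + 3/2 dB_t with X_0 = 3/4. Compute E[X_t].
E[X_t] = -9 + 39*exp(-t/3)/4

Taking expectations and using E[dB_t] = 0, the mean m(t) = E[X_t] satisfies the ODE m'(t) = a m(t) + b with m(0) = x_0. With a = -1/3, b = -3, x_0 = 3/4, the solution is
  m(t) = x_0 * exp(a t) + (b/a) * (exp(a t) - 1)
       = (3/4) * exp((-1/3) t) + ((-3)/(-1/3)) * (exp((-1/3) t) - 1)
       = -9 + 39*exp(-t/3)/4.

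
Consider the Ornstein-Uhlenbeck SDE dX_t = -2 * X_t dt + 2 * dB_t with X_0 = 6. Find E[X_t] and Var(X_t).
E[X_t] = 6*exp(-2*t); Var(X_t) = 1 - exp(-4*t)

The OU SDE dX = -theta X dt + sigma dB admits the integrating factor exp(theta t): d(exp(theta t) X_t) = sigma exp(theta t) dB_t. Integrating from 0 to t:
  X_t = x_0 * exp(-theta t) + sigma * int_0^t exp(-theta (t-s)) dB_s.
The Itô integral has mean 0 and (by the Itô isometry) variance sigma^2 * int_0^t exp(-2 theta (t - s)) ds = sigma^2 * (1 - exp(-2 theta t)) / (2 theta).
With theta = 2, sigma = 2, x_0 = 6:
  E[X_t] = 6 * exp(-2 t) = 6*exp(-2*t)
  Var(X_t) = (2)^2 * (1 - exp(-2*2 t)) / (2 * 2) = 1 - exp(-4*t).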